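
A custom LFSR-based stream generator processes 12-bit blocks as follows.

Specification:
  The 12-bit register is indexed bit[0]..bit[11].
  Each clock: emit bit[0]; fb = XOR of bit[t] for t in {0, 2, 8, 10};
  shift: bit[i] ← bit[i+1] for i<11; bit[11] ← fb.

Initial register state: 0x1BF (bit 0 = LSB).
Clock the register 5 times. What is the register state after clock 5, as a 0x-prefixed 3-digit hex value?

0xA8D

reg_0 = 0x1BF
clock 1: out=1, reg = 0x8DF
clock 2: out=1, reg = 0x46F
clock 3: out=1, reg = 0xA37
clock 4: out=1, reg = 0x51B
clock 5: out=1, reg = 0xA8D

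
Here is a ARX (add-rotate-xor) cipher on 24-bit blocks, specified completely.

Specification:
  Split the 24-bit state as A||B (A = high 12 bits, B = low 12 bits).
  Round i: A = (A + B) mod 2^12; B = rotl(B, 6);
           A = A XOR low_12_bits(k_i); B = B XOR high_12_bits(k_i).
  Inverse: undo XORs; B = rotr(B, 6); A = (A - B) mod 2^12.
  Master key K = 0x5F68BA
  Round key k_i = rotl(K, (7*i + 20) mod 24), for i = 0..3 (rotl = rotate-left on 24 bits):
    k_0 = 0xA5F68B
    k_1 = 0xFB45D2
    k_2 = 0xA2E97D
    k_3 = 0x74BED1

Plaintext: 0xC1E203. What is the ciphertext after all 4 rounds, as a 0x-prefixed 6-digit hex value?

0x9C26BD

s_0 = plaintext = 0xC1E203
s_1 = Round(s_0, k_0) = 0x8AAA97
s_2 = Round(s_1, k_1) = 0x693A5E
s_3 = Round(s_2, k_2) = 0x98CD87
s_4 = Round(s_3, k_3) = 0x9C26BD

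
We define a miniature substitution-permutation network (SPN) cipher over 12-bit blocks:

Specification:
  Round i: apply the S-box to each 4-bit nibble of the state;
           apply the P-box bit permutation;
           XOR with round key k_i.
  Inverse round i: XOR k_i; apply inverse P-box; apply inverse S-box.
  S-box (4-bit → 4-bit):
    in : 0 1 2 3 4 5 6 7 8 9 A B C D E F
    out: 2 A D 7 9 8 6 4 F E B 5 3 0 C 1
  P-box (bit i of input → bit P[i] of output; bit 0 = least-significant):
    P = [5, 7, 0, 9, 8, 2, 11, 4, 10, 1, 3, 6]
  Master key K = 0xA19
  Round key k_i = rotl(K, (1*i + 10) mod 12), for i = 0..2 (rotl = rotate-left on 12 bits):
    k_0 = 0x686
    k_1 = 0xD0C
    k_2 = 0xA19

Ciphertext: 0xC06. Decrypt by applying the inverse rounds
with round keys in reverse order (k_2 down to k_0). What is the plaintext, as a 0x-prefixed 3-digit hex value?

0x172

s_0 = ciphertext = 0xC06
s_1 = InvRound(s_0, k_2) = 0x31E
s_2 = InvRound(s_1, k_1) = 0xCE5
s_3 = InvRound(s_2, k_0) = 0x172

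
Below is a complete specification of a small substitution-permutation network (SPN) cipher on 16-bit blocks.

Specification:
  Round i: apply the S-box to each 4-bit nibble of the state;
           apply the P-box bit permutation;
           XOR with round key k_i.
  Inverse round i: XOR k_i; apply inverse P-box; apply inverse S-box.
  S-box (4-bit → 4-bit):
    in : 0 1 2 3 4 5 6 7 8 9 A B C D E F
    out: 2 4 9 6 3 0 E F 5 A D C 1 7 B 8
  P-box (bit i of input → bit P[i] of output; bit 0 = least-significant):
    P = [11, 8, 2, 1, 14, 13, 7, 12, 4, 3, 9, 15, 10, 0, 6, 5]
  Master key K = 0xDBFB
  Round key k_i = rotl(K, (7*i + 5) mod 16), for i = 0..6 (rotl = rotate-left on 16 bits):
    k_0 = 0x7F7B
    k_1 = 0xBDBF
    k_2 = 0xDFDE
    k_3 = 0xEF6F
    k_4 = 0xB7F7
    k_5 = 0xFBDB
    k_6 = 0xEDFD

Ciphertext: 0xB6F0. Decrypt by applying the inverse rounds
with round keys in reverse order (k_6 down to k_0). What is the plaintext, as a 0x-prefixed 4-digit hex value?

s_0 = ciphertext = 0xB6F0
s_1 = InvRound(s_0, k_6) = 0x032D
s_2 = InvRound(s_1, k_5) = 0xB27A
s_3 = InvRound(s_2, k_4) = 0x4013
s_4 = InvRound(s_3, k_3) = 0xA70D
s_5 = InvRound(s_4, k_2) = 0x3C72
s_6 = InvRound(s_5, k_1) = 0x3913
s_7 = InvRound(s_6, k_0) = 0xA3C5

0xA3C5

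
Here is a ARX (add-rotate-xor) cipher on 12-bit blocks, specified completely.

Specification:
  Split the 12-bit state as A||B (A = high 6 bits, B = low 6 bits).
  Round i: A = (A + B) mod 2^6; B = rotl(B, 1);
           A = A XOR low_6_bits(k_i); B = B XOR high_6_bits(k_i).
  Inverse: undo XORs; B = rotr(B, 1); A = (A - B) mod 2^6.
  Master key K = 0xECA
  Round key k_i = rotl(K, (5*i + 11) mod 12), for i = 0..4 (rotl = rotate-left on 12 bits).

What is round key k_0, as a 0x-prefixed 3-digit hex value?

0x765

K = 0xECA
k_0 = rotl(K, (5*0+11) mod 12) = rotl(K, 11) = 0x765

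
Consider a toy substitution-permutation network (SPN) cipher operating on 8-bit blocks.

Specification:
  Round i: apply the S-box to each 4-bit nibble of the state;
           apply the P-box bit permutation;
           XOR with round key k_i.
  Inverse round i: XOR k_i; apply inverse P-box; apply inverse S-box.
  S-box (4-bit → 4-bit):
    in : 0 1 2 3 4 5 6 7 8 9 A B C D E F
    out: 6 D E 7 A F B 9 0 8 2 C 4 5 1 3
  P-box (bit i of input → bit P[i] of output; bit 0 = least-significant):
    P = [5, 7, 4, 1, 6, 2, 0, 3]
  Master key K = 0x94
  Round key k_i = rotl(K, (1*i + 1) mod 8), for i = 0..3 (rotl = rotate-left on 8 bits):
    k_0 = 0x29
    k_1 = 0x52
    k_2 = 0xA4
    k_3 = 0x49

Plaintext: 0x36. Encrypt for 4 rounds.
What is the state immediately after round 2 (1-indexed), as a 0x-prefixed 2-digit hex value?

0x73

s_0 = plaintext = 0x36
s_1 = Round(s_0, k_0) = 0xCE
s_2 = Round(s_1, k_1) = 0x73
s_3 = Round(s_2, k_2) = 0x5C
s_4 = Round(s_3, k_3) = 0x14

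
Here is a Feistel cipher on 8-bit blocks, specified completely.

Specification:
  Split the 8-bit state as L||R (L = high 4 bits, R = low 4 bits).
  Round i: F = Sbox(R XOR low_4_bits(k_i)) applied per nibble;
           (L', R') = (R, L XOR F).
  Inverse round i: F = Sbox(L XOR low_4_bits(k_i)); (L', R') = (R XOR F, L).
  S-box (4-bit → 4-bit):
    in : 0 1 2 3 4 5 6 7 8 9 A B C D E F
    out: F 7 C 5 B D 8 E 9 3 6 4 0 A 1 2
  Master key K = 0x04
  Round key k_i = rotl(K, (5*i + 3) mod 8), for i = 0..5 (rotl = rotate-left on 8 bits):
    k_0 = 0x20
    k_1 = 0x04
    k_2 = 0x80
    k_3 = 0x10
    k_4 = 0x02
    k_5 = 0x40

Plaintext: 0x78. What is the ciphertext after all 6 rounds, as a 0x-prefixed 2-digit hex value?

s_0 = plaintext = 0x78
s_1 = Round(s_0, k_0) = 0x8E
s_2 = Round(s_1, k_1) = 0xEE
s_3 = Round(s_2, k_2) = 0xEF
s_4 = Round(s_3, k_3) = 0xFC
s_5 = Round(s_4, k_4) = 0xCE
s_6 = Round(s_5, k_5) = 0xED

0xED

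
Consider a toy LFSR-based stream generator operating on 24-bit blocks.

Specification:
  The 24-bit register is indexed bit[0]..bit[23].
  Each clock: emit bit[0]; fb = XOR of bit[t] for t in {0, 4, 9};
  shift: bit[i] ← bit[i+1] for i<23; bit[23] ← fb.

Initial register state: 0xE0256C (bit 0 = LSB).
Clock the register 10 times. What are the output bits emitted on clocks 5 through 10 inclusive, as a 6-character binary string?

reg_0 = 0xE0256C
clock 1: out=0, reg = 0x7012B6
clock 2: out=0, reg = 0x38095B
clock 3: out=1, reg = 0x1C04AD
clock 4: out=1, reg = 0x8E0256
clock 5: out=0, reg = 0x47012B
clock 6: out=1, reg = 0xA38095
clock 7: out=1, reg = 0x51C04A
clock 8: out=0, reg = 0x28E025
clock 9: out=1, reg = 0x947012
clock 10: out=0, reg = 0xCA3809

011010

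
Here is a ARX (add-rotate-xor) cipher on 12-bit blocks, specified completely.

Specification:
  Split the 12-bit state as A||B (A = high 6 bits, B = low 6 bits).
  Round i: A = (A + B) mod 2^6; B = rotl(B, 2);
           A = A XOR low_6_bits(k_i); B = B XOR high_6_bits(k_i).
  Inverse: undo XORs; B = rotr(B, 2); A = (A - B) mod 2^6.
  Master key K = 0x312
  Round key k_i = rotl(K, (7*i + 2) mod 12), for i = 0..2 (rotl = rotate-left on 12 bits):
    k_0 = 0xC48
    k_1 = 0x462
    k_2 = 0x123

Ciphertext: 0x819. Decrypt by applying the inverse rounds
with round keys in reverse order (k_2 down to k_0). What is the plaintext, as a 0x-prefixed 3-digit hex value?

s_0 = ciphertext = 0x819
s_1 = InvRound(s_0, k_2) = 0xB17
s_2 = InvRound(s_1, k_1) = 0xB61
s_3 = InvRound(s_2, k_0) = 0x844

0x844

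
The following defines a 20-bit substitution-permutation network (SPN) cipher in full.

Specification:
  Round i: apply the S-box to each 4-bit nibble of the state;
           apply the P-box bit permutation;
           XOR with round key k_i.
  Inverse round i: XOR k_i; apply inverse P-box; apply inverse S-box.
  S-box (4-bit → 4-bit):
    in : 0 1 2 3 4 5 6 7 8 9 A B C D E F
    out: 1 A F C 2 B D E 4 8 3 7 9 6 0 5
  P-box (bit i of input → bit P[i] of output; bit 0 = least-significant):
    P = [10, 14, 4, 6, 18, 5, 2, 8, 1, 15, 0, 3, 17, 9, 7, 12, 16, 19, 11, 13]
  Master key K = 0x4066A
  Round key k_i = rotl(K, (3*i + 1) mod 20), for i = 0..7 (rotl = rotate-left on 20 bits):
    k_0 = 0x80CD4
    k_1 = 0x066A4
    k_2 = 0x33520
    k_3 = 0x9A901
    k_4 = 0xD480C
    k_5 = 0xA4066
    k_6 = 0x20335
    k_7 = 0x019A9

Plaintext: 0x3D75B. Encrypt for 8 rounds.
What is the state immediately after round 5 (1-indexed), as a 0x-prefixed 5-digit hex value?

0xF1710

s_0 = plaintext = 0x3D75B
s_1 = Round(s_0, k_0) = 0xCE36D
s_2 = Round(s_1, k_1) = 0x507B9
s_3 = Round(s_2, k_2) = 0xC954D
s_4 = Round(s_3, k_3) = 0x8593B
s_5 = Round(s_4, k_4) = 0xF1710
s_6 = Round(s_5, k_5) = 0xBDF4F
s_7 = Round(s_6, k_6) = 0xB0D86
s_8 = Round(s_7, k_7) = 0xB95FC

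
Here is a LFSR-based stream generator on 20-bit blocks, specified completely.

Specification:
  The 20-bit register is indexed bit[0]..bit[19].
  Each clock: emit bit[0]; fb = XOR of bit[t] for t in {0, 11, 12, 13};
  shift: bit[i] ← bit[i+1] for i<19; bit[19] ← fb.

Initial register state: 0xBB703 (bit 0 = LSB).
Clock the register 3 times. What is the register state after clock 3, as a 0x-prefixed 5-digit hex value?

0x776E0

reg_0 = 0xBB703
clock 1: out=1, reg = 0xDDB81
clock 2: out=1, reg = 0xEEDC0
clock 3: out=0, reg = 0x776E0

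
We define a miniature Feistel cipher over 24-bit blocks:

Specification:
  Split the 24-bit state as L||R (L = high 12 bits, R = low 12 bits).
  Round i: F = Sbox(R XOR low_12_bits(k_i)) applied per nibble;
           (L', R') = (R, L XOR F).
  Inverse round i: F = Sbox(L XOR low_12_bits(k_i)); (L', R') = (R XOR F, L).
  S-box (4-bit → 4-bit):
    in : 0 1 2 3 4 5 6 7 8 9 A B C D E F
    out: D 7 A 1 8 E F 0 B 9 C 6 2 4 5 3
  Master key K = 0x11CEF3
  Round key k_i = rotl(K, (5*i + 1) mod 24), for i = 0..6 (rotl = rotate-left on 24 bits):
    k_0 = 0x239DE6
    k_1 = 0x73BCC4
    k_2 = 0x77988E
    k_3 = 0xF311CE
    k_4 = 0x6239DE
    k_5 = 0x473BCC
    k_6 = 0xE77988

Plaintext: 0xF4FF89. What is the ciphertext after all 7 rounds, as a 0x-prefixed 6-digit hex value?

s_0 = plaintext = 0xF4FF89
s_1 = Round(s_0, k_0) = 0xF895BC
s_2 = Round(s_1, k_1) = 0x5BC682
s_3 = Round(s_2, k_2) = 0x68206E
s_4 = Round(s_3, k_3) = 0x06E14F
s_5 = Round(s_4, k_4) = 0x14FBF9
s_6 = Round(s_5, k_5) = 0xBF9C51
s_7 = Round(s_6, k_6) = 0xC515B0

0xC515B0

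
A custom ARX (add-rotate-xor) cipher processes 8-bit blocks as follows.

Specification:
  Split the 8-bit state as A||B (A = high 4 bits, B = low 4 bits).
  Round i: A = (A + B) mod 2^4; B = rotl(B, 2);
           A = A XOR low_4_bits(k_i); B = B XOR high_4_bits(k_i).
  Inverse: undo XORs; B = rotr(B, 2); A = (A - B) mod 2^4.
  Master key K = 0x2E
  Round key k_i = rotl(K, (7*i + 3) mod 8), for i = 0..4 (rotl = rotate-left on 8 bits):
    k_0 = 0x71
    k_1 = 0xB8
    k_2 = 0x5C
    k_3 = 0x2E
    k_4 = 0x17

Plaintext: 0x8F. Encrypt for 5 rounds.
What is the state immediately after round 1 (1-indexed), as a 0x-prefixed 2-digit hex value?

s_0 = plaintext = 0x8F
s_1 = Round(s_0, k_0) = 0x68
s_2 = Round(s_1, k_1) = 0x69
s_3 = Round(s_2, k_2) = 0x33
s_4 = Round(s_3, k_3) = 0x8E
s_5 = Round(s_4, k_4) = 0x1A

0x68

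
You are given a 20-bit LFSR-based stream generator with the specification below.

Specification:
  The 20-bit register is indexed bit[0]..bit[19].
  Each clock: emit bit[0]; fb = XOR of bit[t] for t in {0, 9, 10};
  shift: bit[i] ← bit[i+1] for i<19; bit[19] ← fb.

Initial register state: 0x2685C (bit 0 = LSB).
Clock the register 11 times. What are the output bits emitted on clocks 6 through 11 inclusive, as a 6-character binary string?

010000

reg_0 = 0x2685C
clock 1: out=0, reg = 0x1342E
clock 2: out=0, reg = 0x89A17
clock 3: out=1, reg = 0x44D0B
clock 4: out=1, reg = 0x22685
clock 5: out=1, reg = 0x91342
clock 6: out=0, reg = 0xC89A1
clock 7: out=1, reg = 0xE44D0
clock 8: out=0, reg = 0xF2268
clock 9: out=0, reg = 0xF9134
clock 10: out=0, reg = 0x7C89A
clock 11: out=0, reg = 0x3E44D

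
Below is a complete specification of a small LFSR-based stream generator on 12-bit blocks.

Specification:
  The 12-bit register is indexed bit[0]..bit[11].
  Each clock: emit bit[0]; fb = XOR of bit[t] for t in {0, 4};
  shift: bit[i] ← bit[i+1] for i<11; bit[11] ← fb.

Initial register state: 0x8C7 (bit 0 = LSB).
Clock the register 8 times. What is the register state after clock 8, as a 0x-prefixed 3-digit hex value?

0x4B8

reg_0 = 0x8C7
clock 1: out=1, reg = 0xC63
clock 2: out=1, reg = 0xE31
clock 3: out=1, reg = 0x718
clock 4: out=0, reg = 0xB8C
clock 5: out=0, reg = 0x5C6
clock 6: out=0, reg = 0x2E3
clock 7: out=1, reg = 0x971
clock 8: out=1, reg = 0x4B8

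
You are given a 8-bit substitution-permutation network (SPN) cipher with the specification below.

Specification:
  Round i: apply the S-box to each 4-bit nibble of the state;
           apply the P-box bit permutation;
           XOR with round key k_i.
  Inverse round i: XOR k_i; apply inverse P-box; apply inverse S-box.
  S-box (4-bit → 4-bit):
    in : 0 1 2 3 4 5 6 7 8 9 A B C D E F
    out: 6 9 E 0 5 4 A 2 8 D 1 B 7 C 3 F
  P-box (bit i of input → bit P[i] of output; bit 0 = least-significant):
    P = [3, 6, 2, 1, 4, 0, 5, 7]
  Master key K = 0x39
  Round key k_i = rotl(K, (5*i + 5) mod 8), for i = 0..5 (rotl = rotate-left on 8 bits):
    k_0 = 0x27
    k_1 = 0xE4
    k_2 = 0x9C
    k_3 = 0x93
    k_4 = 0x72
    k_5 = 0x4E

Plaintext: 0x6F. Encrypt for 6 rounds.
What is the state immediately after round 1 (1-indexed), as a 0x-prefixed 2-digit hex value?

0xE8

s_0 = plaintext = 0x6F
s_1 = Round(s_0, k_0) = 0xE8
s_2 = Round(s_1, k_1) = 0xF7
s_3 = Round(s_2, k_2) = 0x6D
s_4 = Round(s_3, k_3) = 0x14
s_5 = Round(s_4, k_4) = 0xEE
s_6 = Round(s_5, k_5) = 0x17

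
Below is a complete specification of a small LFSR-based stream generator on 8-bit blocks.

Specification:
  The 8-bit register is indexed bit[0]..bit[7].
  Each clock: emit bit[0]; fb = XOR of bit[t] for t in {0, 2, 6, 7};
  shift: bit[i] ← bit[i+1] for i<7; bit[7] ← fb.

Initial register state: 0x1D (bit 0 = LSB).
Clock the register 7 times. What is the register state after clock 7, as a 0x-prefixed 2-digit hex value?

0xBC

reg_0 = 0x1D
clock 1: out=1, reg = 0x0E
clock 2: out=0, reg = 0x87
clock 3: out=1, reg = 0xC3
clock 4: out=1, reg = 0xE1
clock 5: out=1, reg = 0xF0
clock 6: out=0, reg = 0x78
clock 7: out=0, reg = 0xBC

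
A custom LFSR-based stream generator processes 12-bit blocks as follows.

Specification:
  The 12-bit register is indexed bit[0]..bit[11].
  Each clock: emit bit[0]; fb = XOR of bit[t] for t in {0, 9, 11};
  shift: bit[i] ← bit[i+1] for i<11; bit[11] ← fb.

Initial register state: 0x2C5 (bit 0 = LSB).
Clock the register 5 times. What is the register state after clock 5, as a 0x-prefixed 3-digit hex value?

0xE16

reg_0 = 0x2C5
clock 1: out=1, reg = 0x162
clock 2: out=0, reg = 0x0B1
clock 3: out=1, reg = 0x858
clock 4: out=0, reg = 0xC2C
clock 5: out=0, reg = 0xE16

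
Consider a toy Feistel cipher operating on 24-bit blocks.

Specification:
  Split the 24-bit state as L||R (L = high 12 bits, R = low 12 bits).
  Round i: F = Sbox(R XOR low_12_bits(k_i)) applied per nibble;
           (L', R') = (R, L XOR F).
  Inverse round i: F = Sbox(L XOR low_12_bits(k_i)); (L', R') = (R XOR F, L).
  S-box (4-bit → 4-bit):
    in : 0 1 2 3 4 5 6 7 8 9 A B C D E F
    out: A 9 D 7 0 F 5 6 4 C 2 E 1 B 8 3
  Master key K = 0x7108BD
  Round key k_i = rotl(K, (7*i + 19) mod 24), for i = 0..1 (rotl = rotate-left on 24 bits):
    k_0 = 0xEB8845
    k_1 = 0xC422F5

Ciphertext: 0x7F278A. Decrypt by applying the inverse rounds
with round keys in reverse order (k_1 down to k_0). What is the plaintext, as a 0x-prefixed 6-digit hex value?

s_0 = ciphertext = 0x7F278A
s_1 = InvRound(s_0, k_1) = 0x82C7F2
s_2 = InvRound(s_1, k_0) = 0xDAE82C

0xDAE82C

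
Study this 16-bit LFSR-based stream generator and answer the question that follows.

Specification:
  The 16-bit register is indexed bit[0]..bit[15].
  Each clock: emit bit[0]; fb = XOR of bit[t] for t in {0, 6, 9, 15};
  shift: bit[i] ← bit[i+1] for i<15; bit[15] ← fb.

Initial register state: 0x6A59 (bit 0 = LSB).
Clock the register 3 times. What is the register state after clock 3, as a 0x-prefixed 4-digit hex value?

reg_0 = 0x6A59
clock 1: out=1, reg = 0xB52C
clock 2: out=0, reg = 0xDA96
clock 3: out=0, reg = 0x6D4B

0x6D4B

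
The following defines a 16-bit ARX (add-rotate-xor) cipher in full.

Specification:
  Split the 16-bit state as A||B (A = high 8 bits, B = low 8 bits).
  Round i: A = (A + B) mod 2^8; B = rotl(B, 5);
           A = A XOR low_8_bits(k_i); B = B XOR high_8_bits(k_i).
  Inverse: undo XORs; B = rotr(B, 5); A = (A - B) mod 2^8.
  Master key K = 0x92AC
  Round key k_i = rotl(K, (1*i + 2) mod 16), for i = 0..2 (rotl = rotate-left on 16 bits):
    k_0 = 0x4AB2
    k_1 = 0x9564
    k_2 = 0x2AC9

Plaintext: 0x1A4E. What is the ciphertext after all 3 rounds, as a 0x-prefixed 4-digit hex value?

s_0 = plaintext = 0x1A4E
s_1 = Round(s_0, k_0) = 0xDA83
s_2 = Round(s_1, k_1) = 0x39E5
s_3 = Round(s_2, k_2) = 0xD796

0xD796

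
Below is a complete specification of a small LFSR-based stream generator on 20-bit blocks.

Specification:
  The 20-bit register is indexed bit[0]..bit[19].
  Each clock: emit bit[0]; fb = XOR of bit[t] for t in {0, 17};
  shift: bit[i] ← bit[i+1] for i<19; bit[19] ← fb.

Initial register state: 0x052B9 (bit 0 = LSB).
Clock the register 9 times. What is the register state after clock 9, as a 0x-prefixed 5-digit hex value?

0x98829

reg_0 = 0x052B9
clock 1: out=1, reg = 0x8295C
clock 2: out=0, reg = 0x414AE
clock 3: out=0, reg = 0x20A57
clock 4: out=1, reg = 0x1052B
clock 5: out=1, reg = 0x88295
clock 6: out=1, reg = 0xC414A
clock 7: out=0, reg = 0x620A5
clock 8: out=1, reg = 0x31052
clock 9: out=0, reg = 0x98829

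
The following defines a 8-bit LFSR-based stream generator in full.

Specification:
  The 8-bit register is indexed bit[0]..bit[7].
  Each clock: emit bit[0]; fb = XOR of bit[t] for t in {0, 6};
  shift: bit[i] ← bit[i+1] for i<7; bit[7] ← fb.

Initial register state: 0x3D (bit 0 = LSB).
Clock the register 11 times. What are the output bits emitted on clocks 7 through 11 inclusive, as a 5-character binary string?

00100

reg_0 = 0x3D
clock 1: out=1, reg = 0x9E
clock 2: out=0, reg = 0x4F
clock 3: out=1, reg = 0x27
clock 4: out=1, reg = 0x93
clock 5: out=1, reg = 0xC9
clock 6: out=1, reg = 0x64
clock 7: out=0, reg = 0xB2
clock 8: out=0, reg = 0x59
clock 9: out=1, reg = 0x2C
clock 10: out=0, reg = 0x16
clock 11: out=0, reg = 0x0B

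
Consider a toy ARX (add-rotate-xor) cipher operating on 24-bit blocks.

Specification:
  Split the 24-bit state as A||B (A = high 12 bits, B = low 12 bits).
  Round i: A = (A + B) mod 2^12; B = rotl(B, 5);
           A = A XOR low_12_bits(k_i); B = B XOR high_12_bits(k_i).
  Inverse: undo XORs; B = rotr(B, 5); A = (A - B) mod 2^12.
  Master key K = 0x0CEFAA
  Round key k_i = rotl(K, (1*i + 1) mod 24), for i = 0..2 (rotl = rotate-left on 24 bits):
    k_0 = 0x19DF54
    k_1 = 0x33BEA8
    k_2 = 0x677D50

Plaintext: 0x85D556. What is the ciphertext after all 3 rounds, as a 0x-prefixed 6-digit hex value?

0x733FC4

s_0 = plaintext = 0x85D556
s_1 = Round(s_0, k_0) = 0x2E7B57
s_2 = Round(s_1, k_1) = 0x0969CD
s_3 = Round(s_2, k_2) = 0x733FC4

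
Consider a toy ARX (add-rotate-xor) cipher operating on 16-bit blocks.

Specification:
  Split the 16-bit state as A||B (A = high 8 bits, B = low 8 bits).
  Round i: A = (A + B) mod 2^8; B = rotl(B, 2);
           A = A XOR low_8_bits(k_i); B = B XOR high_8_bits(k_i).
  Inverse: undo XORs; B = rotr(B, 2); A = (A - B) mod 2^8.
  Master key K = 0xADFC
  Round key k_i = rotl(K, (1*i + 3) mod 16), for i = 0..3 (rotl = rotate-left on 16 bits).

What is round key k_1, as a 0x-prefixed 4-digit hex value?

K = 0xADFC
k_0 = rotl(K, (1*0+3) mod 16) = rotl(K, 3) = 0x6FE5
k_1 = rotl(K, (1*1+3) mod 16) = rotl(K, 4) = 0xDFCA

0xDFCA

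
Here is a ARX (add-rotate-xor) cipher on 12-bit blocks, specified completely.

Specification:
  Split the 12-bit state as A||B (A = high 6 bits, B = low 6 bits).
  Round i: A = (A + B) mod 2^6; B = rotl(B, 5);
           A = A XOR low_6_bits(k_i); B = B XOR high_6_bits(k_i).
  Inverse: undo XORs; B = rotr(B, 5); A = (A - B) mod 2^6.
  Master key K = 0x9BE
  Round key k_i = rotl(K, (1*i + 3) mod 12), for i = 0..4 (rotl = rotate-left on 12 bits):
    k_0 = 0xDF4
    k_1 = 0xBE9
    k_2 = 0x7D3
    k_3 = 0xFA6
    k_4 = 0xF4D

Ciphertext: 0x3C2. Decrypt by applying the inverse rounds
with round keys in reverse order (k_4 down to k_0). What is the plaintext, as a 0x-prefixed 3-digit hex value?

s_0 = ciphertext = 0x3C2
s_1 = InvRound(s_0, k_4) = 0x0FF
s_2 = InvRound(s_1, k_3) = 0x8C2
s_3 = InvRound(s_2, k_2) = 0xDBA
s_4 = InvRound(s_3, k_1) = 0xD6A
s_5 = InvRound(s_4, k_0) = 0x1FA

0x1FA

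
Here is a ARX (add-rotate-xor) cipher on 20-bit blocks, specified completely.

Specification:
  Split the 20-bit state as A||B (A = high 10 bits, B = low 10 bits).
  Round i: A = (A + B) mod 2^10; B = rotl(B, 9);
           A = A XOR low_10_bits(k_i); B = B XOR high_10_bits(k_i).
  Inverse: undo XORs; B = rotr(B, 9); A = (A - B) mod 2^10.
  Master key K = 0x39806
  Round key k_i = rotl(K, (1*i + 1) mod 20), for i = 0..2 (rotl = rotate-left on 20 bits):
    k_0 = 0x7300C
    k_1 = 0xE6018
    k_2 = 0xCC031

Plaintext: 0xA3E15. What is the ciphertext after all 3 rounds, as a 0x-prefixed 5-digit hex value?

0x9004D

s_0 = plaintext = 0xA3E15
s_1 = Round(s_0, k_0) = 0x2A2C6
s_2 = Round(s_1, k_1) = 0xDDAFB
s_3 = Round(s_2, k_2) = 0x9004D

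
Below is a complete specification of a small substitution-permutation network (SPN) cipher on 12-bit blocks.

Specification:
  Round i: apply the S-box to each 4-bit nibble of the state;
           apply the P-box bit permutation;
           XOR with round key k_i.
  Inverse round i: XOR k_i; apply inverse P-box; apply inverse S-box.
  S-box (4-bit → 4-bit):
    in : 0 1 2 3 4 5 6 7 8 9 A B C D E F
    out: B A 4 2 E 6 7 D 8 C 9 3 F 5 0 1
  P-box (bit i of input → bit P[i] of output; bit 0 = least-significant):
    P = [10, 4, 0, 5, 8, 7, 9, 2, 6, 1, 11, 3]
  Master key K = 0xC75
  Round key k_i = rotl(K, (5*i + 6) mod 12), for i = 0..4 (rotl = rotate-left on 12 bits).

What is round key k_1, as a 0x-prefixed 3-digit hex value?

0xE3A

K = 0xC75
k_0 = rotl(K, (5*0+6) mod 12) = rotl(K, 6) = 0xD71
k_1 = rotl(K, (5*1+6) mod 12) = rotl(K, 11) = 0xE3A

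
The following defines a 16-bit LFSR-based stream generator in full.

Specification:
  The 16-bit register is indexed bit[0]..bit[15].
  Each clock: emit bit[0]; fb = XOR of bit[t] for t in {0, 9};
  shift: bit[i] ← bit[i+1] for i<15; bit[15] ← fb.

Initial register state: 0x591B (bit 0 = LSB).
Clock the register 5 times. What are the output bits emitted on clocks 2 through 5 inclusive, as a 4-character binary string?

1011

reg_0 = 0x591B
clock 1: out=1, reg = 0xAC8D
clock 2: out=1, reg = 0xD646
clock 3: out=0, reg = 0xEB23
clock 4: out=1, reg = 0x7591
clock 5: out=1, reg = 0xBAC8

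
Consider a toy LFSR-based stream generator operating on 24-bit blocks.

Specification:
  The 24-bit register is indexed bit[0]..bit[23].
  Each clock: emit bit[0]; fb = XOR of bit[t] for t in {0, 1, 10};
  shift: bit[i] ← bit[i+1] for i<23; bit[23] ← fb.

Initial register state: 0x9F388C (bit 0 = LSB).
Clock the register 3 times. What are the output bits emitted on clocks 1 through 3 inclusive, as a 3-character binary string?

reg_0 = 0x9F388C
clock 1: out=0, reg = 0x4F9C46
clock 2: out=0, reg = 0x27CE23
clock 3: out=1, reg = 0x93E711

001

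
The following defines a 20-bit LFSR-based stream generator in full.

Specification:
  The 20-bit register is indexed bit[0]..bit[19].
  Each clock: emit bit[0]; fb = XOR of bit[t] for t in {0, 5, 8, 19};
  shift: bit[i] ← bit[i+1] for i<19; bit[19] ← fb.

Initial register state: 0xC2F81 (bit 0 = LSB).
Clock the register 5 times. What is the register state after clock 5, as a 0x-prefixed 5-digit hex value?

0x8E17C

reg_0 = 0xC2F81
clock 1: out=1, reg = 0xE17C0
clock 2: out=0, reg = 0x70BE0
clock 3: out=0, reg = 0x385F0
clock 4: out=0, reg = 0x1C2F8
clock 5: out=0, reg = 0x8E17C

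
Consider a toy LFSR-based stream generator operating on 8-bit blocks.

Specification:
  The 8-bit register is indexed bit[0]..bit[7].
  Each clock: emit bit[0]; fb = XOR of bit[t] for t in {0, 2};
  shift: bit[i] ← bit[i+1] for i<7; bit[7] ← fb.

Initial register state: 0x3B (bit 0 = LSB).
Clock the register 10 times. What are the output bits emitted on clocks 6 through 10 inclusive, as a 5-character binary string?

reg_0 = 0x3B
clock 1: out=1, reg = 0x9D
clock 2: out=1, reg = 0x4E
clock 3: out=0, reg = 0xA7
clock 4: out=1, reg = 0x53
clock 5: out=1, reg = 0xA9
clock 6: out=1, reg = 0xD4
clock 7: out=0, reg = 0xEA
clock 8: out=0, reg = 0x75
clock 9: out=1, reg = 0x3A
clock 10: out=0, reg = 0x1D

10010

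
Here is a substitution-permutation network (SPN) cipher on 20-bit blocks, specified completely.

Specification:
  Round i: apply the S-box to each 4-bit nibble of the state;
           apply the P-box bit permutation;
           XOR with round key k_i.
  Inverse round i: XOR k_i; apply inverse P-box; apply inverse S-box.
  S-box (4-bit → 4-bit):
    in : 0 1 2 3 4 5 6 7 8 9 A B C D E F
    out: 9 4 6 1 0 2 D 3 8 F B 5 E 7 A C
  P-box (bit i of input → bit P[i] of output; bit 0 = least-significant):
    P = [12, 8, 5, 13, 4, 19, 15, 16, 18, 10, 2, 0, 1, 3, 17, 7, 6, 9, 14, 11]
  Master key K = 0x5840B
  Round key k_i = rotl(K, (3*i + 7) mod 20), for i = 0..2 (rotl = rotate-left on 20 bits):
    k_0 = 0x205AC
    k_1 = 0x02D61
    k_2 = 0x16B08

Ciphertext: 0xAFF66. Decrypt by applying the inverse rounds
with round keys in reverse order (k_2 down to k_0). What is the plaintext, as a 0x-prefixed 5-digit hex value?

s_0 = ciphertext = 0xAFF66
s_1 = InvRound(s_0, k_2) = 0x3D2CB
s_2 = InvRound(s_1, k_1) = 0xC95F9
s_3 = InvRound(s_2, k_0) = 0x316D3

0x316D3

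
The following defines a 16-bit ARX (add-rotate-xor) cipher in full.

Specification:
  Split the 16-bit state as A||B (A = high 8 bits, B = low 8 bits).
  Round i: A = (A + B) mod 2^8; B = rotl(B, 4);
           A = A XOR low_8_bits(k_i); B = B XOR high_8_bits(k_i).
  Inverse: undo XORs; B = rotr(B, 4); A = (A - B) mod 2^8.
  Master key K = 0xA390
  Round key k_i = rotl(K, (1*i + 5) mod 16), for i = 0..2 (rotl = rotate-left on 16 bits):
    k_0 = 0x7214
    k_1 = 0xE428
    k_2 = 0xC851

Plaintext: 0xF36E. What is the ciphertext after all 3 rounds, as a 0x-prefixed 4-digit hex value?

s_0 = plaintext = 0xF36E
s_1 = Round(s_0, k_0) = 0x7594
s_2 = Round(s_1, k_1) = 0x21AD
s_3 = Round(s_2, k_2) = 0x9F12

0x9F12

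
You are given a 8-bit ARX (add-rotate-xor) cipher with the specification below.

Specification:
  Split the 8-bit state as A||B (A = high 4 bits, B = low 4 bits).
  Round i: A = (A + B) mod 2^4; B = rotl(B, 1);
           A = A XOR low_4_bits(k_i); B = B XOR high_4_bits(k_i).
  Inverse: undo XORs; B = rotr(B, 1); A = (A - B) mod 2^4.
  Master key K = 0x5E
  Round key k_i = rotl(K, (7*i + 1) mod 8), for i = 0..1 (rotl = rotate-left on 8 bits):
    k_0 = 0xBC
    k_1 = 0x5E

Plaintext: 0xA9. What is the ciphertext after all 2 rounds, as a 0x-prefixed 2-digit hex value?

s_0 = plaintext = 0xA9
s_1 = Round(s_0, k_0) = 0xF8
s_2 = Round(s_1, k_1) = 0x94

0x94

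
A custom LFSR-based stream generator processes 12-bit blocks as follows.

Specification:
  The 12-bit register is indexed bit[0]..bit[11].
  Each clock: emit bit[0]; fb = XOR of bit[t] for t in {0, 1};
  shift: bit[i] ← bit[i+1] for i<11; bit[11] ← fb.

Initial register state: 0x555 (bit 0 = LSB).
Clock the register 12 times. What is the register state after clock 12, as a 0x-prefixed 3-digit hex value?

0xFFF

reg_0 = 0x555
clock 1: out=1, reg = 0xAAA
clock 2: out=0, reg = 0xD55
clock 3: out=1, reg = 0xEAA
clock 4: out=0, reg = 0xF55
clock 5: out=1, reg = 0xFAA
clock 6: out=0, reg = 0xFD5
clock 7: out=1, reg = 0xFEA
clock 8: out=0, reg = 0xFF5
clock 9: out=1, reg = 0xFFA
clock 10: out=0, reg = 0xFFD
clock 11: out=1, reg = 0xFFE
clock 12: out=0, reg = 0xFFF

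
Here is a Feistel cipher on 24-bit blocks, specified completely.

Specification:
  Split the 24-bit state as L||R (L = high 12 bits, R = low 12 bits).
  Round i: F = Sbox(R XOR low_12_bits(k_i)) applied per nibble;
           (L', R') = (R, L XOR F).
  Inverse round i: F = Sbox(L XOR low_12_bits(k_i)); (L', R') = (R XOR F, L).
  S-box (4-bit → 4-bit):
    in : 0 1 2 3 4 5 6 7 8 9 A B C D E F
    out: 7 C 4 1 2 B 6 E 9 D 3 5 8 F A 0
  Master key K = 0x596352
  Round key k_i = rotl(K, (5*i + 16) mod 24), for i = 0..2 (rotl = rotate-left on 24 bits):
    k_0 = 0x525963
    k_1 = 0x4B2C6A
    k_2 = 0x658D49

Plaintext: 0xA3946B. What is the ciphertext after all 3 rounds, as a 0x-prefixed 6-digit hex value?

0x92872C

s_0 = plaintext = 0xA3946B
s_1 = Round(s_0, k_0) = 0x46B540
s_2 = Round(s_1, k_1) = 0x540928
s_3 = Round(s_2, k_2) = 0x92872C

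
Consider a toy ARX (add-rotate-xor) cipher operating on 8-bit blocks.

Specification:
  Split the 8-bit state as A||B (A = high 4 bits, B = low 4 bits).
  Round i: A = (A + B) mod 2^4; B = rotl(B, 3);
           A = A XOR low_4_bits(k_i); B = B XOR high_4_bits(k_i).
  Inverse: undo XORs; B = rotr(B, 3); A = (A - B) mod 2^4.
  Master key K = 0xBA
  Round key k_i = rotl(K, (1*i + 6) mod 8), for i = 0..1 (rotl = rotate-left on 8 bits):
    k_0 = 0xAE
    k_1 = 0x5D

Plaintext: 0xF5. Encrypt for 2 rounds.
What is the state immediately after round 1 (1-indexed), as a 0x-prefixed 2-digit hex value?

s_0 = plaintext = 0xF5
s_1 = Round(s_0, k_0) = 0xA0
s_2 = Round(s_1, k_1) = 0x75

0xA0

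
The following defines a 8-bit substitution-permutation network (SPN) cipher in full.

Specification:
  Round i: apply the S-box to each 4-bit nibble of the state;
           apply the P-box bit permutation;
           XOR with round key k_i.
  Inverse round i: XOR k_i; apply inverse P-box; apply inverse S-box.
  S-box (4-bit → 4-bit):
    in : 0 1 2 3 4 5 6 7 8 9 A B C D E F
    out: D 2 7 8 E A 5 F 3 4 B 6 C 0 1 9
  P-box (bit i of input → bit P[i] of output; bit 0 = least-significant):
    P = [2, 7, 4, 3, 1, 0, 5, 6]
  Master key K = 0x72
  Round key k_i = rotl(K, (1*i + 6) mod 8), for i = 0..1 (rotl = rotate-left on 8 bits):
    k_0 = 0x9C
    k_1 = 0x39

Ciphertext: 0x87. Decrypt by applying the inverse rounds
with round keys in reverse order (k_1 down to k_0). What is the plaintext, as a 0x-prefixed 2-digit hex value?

s_0 = ciphertext = 0x87
s_1 = InvRound(s_0, k_1) = 0x67
s_2 = InvRound(s_1, k_0) = 0x74

0x74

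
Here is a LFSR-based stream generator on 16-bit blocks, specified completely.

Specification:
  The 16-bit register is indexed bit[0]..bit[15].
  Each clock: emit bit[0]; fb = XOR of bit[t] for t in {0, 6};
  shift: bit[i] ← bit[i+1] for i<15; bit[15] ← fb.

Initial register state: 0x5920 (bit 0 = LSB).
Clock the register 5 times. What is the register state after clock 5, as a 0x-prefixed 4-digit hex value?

reg_0 = 0x5920
clock 1: out=0, reg = 0x2C90
clock 2: out=0, reg = 0x1648
clock 3: out=0, reg = 0x8B24
clock 4: out=0, reg = 0x4592
clock 5: out=0, reg = 0x22C9

0x22C9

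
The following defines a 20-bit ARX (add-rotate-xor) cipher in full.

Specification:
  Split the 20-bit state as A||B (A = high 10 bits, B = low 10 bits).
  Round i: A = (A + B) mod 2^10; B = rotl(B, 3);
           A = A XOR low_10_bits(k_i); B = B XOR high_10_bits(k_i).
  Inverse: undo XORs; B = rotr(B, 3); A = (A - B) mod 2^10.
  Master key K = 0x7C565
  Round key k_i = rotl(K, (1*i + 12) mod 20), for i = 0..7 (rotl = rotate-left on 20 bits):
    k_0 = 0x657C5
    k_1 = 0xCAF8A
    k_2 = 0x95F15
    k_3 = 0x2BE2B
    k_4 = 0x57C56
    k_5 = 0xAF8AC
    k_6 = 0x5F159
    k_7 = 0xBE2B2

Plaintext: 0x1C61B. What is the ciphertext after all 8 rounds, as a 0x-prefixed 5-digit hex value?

s_0 = plaintext = 0x1C61B
s_1 = Round(s_0, k_0) = 0x52549
s_2 = Round(s_1, k_1) = 0x46161
s_3 = Round(s_2, k_2) = 0x5B15D
s_4 = Round(s_3, k_3) = 0x38A45
s_5 = Round(s_4, k_4) = 0xDC773
s_6 = Round(s_5, k_5) = 0x92120
s_7 = Round(s_6, k_6) = 0x8C47E
s_8 = Round(s_7, k_7) = 0x07508

0x07508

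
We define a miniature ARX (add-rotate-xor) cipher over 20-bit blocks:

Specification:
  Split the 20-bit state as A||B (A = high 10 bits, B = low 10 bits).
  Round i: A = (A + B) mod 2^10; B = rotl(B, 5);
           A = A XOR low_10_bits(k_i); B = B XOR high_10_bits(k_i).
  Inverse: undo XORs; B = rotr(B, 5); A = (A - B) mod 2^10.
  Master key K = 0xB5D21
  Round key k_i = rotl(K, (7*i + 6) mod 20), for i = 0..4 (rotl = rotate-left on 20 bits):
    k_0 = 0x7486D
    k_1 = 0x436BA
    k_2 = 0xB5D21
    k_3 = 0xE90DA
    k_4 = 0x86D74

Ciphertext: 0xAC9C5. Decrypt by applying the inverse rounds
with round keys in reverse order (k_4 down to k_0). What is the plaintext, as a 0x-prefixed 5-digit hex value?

0x409CF

s_0 = ciphertext = 0xAC9C5
s_1 = InvRound(s_0, k_4) = 0xFA3DE
s_2 = InvRound(s_1, k_3) = 0xFBF43
s_3 = InvRound(s_2, k_2) = 0x10A8C
s_4 = InvRound(s_3, k_1) = 0xAF03C
s_5 = InvRound(s_4, k_0) = 0x409CF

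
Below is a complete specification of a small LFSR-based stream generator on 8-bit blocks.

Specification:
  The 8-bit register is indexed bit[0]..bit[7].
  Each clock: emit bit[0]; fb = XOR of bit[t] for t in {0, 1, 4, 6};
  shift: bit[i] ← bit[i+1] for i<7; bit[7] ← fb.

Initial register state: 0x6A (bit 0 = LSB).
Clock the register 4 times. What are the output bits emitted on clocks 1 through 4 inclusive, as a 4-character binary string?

0101

reg_0 = 0x6A
clock 1: out=0, reg = 0x35
clock 2: out=1, reg = 0x1A
clock 3: out=0, reg = 0x0D
clock 4: out=1, reg = 0x86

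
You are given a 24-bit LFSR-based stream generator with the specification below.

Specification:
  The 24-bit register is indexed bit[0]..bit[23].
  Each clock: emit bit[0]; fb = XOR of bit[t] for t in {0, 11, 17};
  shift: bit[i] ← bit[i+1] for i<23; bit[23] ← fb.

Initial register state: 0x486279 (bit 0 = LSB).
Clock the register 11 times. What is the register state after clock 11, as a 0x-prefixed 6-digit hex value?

reg_0 = 0x486279
clock 1: out=1, reg = 0xA4313C
clock 2: out=0, reg = 0x52189E
clock 3: out=0, reg = 0x290C4F
clock 4: out=1, reg = 0x148627
clock 5: out=1, reg = 0x8A4313
clock 6: out=1, reg = 0x452189
clock 7: out=1, reg = 0xA290C4
clock 8: out=0, reg = 0xD14862
clock 9: out=0, reg = 0xE8A431
clock 10: out=1, reg = 0xF45218
clock 11: out=0, reg = 0x7A290C

0x7A290C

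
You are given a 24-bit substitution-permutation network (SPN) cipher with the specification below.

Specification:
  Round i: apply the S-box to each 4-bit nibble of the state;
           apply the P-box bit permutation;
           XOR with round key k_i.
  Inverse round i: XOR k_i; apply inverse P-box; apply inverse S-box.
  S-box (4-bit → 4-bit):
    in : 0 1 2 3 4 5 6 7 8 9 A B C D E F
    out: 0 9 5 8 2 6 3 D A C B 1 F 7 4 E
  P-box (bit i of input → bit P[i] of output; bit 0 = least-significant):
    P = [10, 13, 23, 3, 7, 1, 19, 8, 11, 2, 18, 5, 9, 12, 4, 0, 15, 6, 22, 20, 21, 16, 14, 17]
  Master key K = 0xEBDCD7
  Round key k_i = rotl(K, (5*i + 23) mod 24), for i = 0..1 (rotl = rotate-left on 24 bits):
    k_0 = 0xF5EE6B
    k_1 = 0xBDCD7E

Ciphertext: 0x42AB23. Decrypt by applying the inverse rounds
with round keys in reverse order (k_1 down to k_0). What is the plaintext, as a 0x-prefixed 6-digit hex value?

0x11A6C0

s_0 = ciphertext = 0x42AB23
s_1 = InvRound(s_0, k_1) = 0xCF75EC
s_2 = InvRound(s_1, k_0) = 0x11A6C0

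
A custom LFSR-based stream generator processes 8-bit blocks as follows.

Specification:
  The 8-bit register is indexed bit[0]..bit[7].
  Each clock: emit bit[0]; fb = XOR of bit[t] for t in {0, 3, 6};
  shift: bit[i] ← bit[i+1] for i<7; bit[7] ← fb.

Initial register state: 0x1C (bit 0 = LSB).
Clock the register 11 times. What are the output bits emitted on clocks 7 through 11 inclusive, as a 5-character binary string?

reg_0 = 0x1C
clock 1: out=0, reg = 0x8E
clock 2: out=0, reg = 0xC7
clock 3: out=1, reg = 0x63
clock 4: out=1, reg = 0x31
clock 5: out=1, reg = 0x98
clock 6: out=0, reg = 0xCC
clock 7: out=0, reg = 0x66
clock 8: out=0, reg = 0xB3
clock 9: out=1, reg = 0xD9
clock 10: out=1, reg = 0xEC
clock 11: out=0, reg = 0x76

00110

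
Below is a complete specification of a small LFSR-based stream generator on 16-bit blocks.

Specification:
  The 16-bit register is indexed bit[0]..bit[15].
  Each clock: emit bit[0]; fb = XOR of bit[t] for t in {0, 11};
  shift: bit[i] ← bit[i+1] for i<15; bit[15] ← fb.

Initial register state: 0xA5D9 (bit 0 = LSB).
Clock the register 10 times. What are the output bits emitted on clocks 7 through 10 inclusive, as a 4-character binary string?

1110

reg_0 = 0xA5D9
clock 1: out=1, reg = 0xD2EC
clock 2: out=0, reg = 0x6976
clock 3: out=0, reg = 0xB4BB
clock 4: out=1, reg = 0xDA5D
clock 5: out=1, reg = 0x6D2E
clock 6: out=0, reg = 0xB697
clock 7: out=1, reg = 0xDB4B
clock 8: out=1, reg = 0x6DA5
clock 9: out=1, reg = 0x36D2
clock 10: out=0, reg = 0x1B69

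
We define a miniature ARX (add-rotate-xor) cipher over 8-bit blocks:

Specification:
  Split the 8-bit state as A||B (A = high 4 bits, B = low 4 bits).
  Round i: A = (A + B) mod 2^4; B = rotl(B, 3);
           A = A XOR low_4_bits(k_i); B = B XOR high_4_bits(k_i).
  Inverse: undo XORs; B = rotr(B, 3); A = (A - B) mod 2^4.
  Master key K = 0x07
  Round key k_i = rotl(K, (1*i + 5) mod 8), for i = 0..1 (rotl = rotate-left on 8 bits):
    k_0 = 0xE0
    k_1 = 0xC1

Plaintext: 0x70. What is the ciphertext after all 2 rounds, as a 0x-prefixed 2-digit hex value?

s_0 = plaintext = 0x70
s_1 = Round(s_0, k_0) = 0x7E
s_2 = Round(s_1, k_1) = 0x4B

0x4B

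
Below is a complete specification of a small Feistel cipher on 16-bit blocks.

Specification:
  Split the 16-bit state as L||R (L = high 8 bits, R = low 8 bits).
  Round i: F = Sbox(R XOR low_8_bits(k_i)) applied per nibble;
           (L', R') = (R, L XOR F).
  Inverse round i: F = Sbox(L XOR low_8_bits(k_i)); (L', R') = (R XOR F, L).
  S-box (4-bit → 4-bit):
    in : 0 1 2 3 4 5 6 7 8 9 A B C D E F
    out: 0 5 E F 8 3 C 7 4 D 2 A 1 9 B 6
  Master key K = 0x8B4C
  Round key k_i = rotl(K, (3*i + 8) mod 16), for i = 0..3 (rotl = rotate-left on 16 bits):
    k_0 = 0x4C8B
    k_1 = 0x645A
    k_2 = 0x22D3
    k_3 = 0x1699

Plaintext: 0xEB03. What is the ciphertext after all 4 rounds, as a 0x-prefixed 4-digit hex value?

s_0 = plaintext = 0xEB03
s_1 = Round(s_0, k_0) = 0x03AF
s_2 = Round(s_1, k_1) = 0xAF60
s_3 = Round(s_2, k_2) = 0x6000
s_4 = Round(s_3, k_3) = 0x00BD

0x00BD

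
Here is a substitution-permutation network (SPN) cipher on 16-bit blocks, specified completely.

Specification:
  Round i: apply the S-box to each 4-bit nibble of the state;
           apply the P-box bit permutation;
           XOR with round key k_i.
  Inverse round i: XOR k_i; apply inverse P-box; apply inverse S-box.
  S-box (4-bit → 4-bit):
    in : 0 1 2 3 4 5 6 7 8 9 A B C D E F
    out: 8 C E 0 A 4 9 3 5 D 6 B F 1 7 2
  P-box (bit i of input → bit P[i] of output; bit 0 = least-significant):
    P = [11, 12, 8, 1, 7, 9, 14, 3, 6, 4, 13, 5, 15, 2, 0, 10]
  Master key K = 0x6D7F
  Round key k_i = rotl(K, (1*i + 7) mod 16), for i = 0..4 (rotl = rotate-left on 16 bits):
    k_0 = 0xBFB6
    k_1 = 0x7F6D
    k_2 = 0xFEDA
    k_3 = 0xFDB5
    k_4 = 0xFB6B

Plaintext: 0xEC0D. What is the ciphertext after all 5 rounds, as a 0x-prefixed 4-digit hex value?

s_0 = plaintext = 0xEC0D
s_1 = Round(s_0, k_0) = 0x17CB
s_2 = Round(s_1, k_1) = 0x21B6
s_3 = Round(s_2, k_2) = 0xD075
s_4 = Round(s_3, k_3) = 0x7E15
s_5 = Round(s_4, k_4) = 0x1A37

0x1A37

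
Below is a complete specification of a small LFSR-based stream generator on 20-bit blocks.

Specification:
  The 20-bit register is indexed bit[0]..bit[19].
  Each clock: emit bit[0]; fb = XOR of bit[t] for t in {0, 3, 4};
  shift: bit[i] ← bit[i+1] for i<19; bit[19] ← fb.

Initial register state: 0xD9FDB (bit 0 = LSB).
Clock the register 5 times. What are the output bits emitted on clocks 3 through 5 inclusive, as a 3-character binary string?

reg_0 = 0xD9FDB
clock 1: out=1, reg = 0xECFED
clock 2: out=1, reg = 0x767F6
clock 3: out=0, reg = 0xBB3FB
clock 4: out=1, reg = 0xDD9FD
clock 5: out=1, reg = 0xEECFE

011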